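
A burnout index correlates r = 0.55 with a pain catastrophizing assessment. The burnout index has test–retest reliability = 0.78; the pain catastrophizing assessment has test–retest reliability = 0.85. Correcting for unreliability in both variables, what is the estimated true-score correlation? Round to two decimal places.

r_true = r_obs / √(r_xx · r_yy) = 0.55 / √(0.78 × 0.85) = 0.55 / √0.6630 = 0.55 / 0.8142 ≈ 0.68.

0.68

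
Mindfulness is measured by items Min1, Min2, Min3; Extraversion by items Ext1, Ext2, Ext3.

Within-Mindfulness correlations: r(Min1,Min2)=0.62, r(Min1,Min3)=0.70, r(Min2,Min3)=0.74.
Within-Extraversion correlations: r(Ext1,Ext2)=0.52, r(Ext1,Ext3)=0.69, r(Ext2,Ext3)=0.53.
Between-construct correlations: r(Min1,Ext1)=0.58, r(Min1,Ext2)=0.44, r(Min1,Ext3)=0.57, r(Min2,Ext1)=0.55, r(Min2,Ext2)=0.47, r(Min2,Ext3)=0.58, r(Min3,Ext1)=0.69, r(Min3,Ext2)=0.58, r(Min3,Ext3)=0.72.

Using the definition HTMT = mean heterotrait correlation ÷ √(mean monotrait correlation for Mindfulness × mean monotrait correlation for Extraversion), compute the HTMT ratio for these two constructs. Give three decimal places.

0.912

Between-construct mean = 5.18/9 = 0.5756.
Mean within-Min = 2.06/3 = 0.6867; mean within-Ext = 1.74/3 = 0.5800.
Geometric mean = √(0.6867 × 0.5800) = 0.6311.
HTMT = 0.5756 / 0.6311 = 0.912.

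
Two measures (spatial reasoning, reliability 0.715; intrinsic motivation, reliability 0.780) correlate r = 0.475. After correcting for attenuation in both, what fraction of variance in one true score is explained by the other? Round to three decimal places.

0.405

Disattenuated r = 0.475 / √(0.715 × 0.780) = 0.475 / 0.7468 = 0.6360.
Shared true-score variance = 0.6360² = 0.4045 ≈ 0.405.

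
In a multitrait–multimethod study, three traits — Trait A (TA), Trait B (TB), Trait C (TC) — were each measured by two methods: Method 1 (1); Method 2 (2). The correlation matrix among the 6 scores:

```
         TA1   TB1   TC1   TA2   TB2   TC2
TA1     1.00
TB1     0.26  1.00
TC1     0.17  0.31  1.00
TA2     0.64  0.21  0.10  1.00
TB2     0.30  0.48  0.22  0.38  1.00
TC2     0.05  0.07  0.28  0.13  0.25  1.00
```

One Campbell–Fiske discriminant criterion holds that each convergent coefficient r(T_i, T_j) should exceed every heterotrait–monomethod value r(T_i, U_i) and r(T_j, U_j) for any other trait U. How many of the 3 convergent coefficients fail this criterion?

1

Each convergent coefficient versus the relevant comparison correlations:
TA (methods 1·2): 0.64 vs {0.26, 0.38, 0.17, 0.13} → pass.
TB (methods 1·2): 0.48 vs {0.26, 0.38, 0.31, 0.25} → pass.
TC (methods 1·2): 0.28 vs {0.17, 0.13, 0.31, 0.25} → fail.
1 of 3 fail.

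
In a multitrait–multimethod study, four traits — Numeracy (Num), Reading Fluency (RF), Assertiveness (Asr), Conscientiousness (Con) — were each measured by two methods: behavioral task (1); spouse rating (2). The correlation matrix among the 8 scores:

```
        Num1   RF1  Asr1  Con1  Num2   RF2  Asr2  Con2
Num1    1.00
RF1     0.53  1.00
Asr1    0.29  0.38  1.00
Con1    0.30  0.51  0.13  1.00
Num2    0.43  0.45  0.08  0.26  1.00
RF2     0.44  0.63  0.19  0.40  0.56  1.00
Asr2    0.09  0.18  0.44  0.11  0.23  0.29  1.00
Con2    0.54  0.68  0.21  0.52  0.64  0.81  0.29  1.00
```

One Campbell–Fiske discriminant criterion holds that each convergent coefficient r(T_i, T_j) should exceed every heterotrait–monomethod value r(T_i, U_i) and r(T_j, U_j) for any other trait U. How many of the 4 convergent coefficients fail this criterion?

3

Convergent coefficients and their comparison sets:
Num (methods 1·2): 0.43 vs {0.53, 0.56, 0.29, 0.23, 0.30, 0.64} → fail.
RF (methods 1·2): 0.63 vs {0.53, 0.56, 0.38, 0.29, 0.51, 0.81} → fail.
Asr (methods 1·2): 0.44 vs {0.29, 0.23, 0.38, 0.29, 0.13, 0.29} → pass.
Con (methods 1·2): 0.52 vs {0.30, 0.64, 0.51, 0.81, 0.13, 0.29} → fail.
3 of 4 fail.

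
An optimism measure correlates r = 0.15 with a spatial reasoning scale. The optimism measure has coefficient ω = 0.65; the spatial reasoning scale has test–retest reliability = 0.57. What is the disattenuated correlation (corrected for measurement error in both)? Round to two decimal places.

0.25

r_true = r_obs / √(r_xx · r_yy) = 0.15 / √(0.65 × 0.57) = 0.15 / √0.3705 = 0.15 / 0.6087 ≈ 0.25.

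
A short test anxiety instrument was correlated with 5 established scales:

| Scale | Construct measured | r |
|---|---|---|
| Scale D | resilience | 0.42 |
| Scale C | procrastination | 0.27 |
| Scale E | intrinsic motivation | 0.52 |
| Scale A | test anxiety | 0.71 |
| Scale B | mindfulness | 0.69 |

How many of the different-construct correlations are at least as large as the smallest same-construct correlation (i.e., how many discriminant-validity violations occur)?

0

Convergent (same construct = test anxiety): Scale A.
Smallest convergent = 0.71. Discriminant values: 0.42, 0.27, 0.52, 0.69; count ≥ 0.71 → 0.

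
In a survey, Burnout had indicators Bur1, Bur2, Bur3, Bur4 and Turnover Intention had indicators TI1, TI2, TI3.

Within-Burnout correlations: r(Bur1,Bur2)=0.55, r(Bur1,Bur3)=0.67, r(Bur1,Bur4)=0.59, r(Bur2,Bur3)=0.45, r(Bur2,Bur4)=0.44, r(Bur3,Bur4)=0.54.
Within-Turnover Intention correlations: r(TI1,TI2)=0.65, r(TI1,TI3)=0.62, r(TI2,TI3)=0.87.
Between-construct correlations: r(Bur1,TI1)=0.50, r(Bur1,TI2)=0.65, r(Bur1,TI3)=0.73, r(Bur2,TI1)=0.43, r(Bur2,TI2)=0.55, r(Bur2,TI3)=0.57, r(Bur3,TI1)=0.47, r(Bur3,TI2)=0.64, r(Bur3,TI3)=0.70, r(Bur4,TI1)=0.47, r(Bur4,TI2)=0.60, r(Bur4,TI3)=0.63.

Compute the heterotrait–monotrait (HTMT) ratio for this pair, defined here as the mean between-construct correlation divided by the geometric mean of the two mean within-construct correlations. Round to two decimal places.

Mean between = 6.94/12 = 0.5783.
Mean within-Bur = 3.24/6 = 0.5400; mean within-TI = 2.14/3 = 0.7133.
Geometric mean = √(0.5400 × 0.7133) = 0.6206.
HTMT = 0.5783 / 0.6206 = 0.93.

0.93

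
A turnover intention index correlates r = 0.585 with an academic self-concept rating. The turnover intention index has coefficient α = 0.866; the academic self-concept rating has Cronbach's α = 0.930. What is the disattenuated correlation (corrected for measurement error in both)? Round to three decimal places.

0.652

r_true = r_obs / √(r_xx · r_yy) = 0.585 / √(0.866 × 0.930) = 0.585 / √0.805380 = 0.585 / 0.8974 ≈ 0.652.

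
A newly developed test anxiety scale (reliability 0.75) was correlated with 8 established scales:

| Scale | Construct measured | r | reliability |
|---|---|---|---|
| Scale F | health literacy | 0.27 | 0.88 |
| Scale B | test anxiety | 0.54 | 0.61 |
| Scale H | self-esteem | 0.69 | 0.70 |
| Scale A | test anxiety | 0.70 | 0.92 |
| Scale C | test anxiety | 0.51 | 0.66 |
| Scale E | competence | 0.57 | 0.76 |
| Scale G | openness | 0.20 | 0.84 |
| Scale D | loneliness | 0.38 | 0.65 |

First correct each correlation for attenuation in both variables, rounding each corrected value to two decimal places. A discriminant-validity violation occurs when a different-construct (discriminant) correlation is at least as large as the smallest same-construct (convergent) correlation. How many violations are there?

Disattenuated r (r / √(r_scale · r_new)):
  Scale F (disc): 0.27 / √(0.88·0.75) = 0.33
  Scale B (conv): 0.54 / √(0.61·0.75) = 0.80
  Scale H (disc): 0.69 / √(0.70·0.75) = 0.95
  Scale A (conv): 0.70 / √(0.92·0.75) = 0.84
  Scale C (conv): 0.51 / √(0.66·0.75) = 0.72
  Scale E (disc): 0.57 / √(0.76·0.75) = 0.75
  Scale G (disc): 0.20 / √(0.84·0.75) = 0.25
  Scale D (disc): 0.38 / √(0.65·0.75) = 0.54
Smallest convergent = 0.72. Discriminant values: 0.33, 0.95, 0.75, 0.25, 0.54; count ≥ 0.72 → 2.

2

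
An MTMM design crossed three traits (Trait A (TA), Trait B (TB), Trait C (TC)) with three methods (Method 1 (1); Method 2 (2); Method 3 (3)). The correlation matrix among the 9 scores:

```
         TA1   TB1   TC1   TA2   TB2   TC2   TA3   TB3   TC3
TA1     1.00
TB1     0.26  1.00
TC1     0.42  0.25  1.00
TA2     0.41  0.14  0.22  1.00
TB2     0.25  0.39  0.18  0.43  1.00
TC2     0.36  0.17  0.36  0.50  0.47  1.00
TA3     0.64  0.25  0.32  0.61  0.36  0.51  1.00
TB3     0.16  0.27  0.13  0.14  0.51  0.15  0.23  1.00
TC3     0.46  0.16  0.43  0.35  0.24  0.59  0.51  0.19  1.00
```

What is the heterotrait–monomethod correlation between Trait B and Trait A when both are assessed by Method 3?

Different traits, same method: r(TB3, TA3) = 0.23.

0.23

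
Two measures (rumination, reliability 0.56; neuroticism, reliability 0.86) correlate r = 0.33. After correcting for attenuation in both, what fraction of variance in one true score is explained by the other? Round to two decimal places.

0.23

Disattenuated r = 0.33 / √(0.56 × 0.86) = 0.33 / 0.6940 = 0.4755.
Shared true-score variance = 0.4755² = 0.2261 ≈ 0.23.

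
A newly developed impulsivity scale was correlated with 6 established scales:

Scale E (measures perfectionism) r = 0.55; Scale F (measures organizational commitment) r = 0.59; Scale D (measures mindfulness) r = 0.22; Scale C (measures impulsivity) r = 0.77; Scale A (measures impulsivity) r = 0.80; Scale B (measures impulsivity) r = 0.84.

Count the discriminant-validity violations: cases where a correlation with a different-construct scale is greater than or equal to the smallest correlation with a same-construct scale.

0

Convergent (same construct = impulsivity): Scale C, Scale A, Scale B.
Smallest convergent = 0.77. Discriminant values: 0.55, 0.59, 0.22; count ≥ 0.77 → 0.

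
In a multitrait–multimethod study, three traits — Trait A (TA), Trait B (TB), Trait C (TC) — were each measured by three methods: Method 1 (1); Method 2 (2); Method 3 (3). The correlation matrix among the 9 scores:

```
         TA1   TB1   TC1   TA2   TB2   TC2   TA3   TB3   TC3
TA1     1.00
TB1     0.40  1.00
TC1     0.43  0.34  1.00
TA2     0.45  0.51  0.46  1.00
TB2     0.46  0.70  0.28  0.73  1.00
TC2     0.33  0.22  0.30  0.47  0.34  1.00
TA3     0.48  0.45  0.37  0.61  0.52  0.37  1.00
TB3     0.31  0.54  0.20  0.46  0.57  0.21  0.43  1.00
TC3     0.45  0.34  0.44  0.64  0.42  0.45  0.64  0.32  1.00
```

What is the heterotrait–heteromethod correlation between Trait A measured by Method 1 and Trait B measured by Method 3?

0.31

Different traits and methods: r(TA1, TB3) = 0.31.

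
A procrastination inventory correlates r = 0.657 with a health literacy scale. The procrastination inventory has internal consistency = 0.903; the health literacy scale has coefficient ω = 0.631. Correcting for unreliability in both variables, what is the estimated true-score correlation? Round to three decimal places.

r_true = r_obs / √(r_xx · r_yy) = 0.657 / √(0.903 × 0.631) = 0.657 / √0.569793 = 0.657 / 0.7548 ≈ 0.870.

0.870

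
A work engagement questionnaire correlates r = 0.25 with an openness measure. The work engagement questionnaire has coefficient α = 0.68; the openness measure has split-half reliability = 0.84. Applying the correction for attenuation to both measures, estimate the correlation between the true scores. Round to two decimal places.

0.33

r_true = r_obs / √(r_xx · r_yy) = 0.25 / √(0.68 × 0.84) = 0.25 / √0.5712 = 0.25 / 0.7558 ≈ 0.33.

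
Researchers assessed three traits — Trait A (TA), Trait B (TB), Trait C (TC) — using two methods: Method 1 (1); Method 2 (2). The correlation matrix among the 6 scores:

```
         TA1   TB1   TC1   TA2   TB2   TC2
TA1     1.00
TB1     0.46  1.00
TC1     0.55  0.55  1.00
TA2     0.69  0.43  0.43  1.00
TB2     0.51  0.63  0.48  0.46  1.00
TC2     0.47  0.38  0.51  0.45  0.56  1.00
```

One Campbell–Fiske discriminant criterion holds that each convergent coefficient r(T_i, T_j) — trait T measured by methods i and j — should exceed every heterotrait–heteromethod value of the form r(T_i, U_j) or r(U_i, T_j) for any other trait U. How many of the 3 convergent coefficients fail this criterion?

Each convergent coefficient versus the relevant comparison correlations:
TA (methods 1·2): 0.69 vs {0.51, 0.43, 0.47, 0.43} → pass.
TB (methods 1·2): 0.63 vs {0.43, 0.51, 0.38, 0.48} → pass.
TC (methods 1·2): 0.51 vs {0.43, 0.47, 0.48, 0.38} → pass.
0 of 3 fail.

0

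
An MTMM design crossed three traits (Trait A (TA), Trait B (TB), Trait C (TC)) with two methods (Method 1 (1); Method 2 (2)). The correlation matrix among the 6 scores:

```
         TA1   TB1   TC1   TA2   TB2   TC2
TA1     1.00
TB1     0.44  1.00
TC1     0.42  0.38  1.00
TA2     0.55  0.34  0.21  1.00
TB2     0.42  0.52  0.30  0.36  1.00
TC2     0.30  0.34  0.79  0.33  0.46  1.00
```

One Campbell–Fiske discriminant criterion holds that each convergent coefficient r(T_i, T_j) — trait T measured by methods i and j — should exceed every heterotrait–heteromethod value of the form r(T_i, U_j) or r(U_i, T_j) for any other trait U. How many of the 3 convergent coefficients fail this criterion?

0

Convergent coefficients and their comparison sets:
TA (methods 1·2): 0.55 vs {0.42, 0.34, 0.30, 0.21} → pass.
TB (methods 1·2): 0.52 vs {0.34, 0.42, 0.34, 0.30} → pass.
TC (methods 1·2): 0.79 vs {0.21, 0.30, 0.30, 0.34} → pass.
0 of 3 fail.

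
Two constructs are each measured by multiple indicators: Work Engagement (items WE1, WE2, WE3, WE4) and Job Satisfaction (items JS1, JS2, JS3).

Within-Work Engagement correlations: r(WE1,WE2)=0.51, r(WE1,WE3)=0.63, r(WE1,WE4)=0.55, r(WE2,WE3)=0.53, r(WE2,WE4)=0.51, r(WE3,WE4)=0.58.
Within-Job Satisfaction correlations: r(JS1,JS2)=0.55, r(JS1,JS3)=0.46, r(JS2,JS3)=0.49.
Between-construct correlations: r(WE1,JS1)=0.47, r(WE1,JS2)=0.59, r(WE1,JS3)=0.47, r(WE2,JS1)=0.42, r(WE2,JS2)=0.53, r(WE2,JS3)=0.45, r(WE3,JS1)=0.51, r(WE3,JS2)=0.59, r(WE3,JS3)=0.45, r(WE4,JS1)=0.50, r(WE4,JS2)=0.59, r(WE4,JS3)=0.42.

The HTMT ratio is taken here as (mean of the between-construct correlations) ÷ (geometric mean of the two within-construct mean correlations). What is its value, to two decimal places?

Between-construct mean = 5.99/12 = 0.4992.
Mean within-WE = 3.31/6 = 0.5517; mean within-JS = 1.50/3 = 0.5000.
Geometric mean = √(0.5517 × 0.5000) = 0.5252.
HTMT = 0.4992 / 0.5252 = 0.95.

0.95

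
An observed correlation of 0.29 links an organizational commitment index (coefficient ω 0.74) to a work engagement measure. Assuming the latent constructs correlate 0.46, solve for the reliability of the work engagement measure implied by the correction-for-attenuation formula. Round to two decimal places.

r_true = r_obs / √(r_xx · r_yy) ⇒ 0.46 = 0.29 / √(0.74 · r_yy).
√(0.74 · r_yy) = 0.29 / 0.46 = 0.6304; 0.74 · r_yy = 0.3974; r_yy = 0.3974 / 0.74 ≈ 0.54.

0.54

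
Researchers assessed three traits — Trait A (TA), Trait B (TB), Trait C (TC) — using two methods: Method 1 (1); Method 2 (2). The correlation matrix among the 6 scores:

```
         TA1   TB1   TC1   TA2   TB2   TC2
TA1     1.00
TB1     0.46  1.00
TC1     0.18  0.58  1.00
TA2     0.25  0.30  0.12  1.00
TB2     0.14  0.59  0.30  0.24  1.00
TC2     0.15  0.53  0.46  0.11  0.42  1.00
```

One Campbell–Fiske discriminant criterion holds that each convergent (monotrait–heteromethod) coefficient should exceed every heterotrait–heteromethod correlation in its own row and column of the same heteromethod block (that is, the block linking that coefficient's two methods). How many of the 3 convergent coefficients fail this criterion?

2

Convergent coefficients and their comparison sets:
TA (methods 1·2): 0.25 vs {0.14, 0.30, 0.15, 0.12} → fail.
TB (methods 1·2): 0.59 vs {0.30, 0.14, 0.53, 0.30} → pass.
TC (methods 1·2): 0.46 vs {0.12, 0.15, 0.30, 0.53} → fail.
2 of 3 fail.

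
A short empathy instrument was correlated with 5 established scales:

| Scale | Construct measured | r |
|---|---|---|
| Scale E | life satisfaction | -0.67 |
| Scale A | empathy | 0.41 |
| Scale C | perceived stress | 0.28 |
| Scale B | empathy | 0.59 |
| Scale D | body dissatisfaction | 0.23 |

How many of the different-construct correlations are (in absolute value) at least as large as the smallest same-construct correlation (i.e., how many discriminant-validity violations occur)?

1

Convergent (same construct = empathy): Scale A, Scale B.
Smallest convergent = 0.41. Discriminant |r|: 0.67, 0.28, 0.23; count ≥ 0.41 → 1.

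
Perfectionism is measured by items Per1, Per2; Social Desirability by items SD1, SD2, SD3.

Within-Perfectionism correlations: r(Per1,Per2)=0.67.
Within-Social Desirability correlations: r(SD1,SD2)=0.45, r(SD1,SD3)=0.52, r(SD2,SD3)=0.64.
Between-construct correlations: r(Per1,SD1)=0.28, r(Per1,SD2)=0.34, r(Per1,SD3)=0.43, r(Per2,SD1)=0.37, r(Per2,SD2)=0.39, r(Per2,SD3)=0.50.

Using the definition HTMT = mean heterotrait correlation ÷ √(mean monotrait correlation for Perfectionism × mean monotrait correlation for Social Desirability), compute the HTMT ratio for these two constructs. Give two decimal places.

Mean heterotrait r = 2.31/6 = 0.3850.
Mean within-Per = 0.67/1 = 0.6700; mean within-SD = 1.61/3 = 0.5367.
Geometric mean = √(0.6700 × 0.5367) = 0.5997.
HTMT = 0.3850 / 0.5997 = 0.64.

0.64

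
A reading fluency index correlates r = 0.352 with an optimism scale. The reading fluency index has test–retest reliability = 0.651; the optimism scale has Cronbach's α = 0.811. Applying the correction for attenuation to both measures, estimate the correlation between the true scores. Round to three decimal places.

0.484

r_true = r_obs / √(r_xx · r_yy) = 0.352 / √(0.651 × 0.811) = 0.352 / √0.527961 = 0.352 / 0.7266 ≈ 0.484.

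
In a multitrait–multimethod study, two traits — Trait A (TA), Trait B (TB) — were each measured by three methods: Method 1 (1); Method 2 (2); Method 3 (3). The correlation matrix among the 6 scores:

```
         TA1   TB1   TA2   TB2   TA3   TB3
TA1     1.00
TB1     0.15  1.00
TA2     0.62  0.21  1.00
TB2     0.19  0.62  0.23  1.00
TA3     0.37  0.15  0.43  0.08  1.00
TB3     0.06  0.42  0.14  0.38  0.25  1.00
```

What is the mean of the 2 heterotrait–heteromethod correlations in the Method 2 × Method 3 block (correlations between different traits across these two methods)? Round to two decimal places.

0.11

HTHM values (method 2 × method 3): 0.14, 0.08; mean = 0.22/2 = 0.11.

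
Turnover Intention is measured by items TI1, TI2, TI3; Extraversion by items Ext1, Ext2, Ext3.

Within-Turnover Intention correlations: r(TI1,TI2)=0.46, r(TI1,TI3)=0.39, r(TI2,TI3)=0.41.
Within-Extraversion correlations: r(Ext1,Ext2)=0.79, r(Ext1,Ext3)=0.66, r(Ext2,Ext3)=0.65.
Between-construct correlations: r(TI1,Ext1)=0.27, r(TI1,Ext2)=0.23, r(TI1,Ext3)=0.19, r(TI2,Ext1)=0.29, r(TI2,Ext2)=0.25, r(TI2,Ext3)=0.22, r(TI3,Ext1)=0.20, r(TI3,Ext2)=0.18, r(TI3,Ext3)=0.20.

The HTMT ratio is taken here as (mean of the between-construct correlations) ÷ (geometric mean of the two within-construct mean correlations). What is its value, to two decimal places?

Mean heterotrait r = 2.03/9 = 0.2256.
Mean within-TI = 1.26/3 = 0.4200; mean within-Ext = 2.10/3 = 0.7000.
Geometric mean = √(0.4200 × 0.7000) = 0.5422.
HTMT = 0.2256 / 0.5422 = 0.42.

0.42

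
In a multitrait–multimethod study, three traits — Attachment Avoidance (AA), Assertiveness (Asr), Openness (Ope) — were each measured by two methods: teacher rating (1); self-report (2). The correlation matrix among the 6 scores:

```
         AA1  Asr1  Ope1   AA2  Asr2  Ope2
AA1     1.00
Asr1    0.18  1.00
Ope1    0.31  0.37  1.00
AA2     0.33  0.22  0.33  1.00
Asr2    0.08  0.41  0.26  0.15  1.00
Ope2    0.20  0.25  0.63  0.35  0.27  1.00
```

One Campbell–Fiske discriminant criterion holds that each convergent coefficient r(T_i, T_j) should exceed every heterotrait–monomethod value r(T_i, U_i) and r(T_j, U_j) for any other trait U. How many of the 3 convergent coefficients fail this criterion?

1

Convergent coefficients and their comparison sets:
AA (methods 1·2): 0.33 vs {0.18, 0.15, 0.31, 0.35} → fail.
Asr (methods 1·2): 0.41 vs {0.18, 0.15, 0.37, 0.27} → pass.
Ope (methods 1·2): 0.63 vs {0.31, 0.35, 0.37, 0.27} → pass.
1 of 3 fail.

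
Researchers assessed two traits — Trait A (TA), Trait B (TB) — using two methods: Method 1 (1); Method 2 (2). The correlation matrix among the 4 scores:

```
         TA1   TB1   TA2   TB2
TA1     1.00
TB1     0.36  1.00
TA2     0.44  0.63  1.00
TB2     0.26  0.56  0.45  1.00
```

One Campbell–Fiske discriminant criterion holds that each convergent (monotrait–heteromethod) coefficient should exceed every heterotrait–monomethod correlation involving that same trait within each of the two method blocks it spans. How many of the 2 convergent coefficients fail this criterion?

1

Checking each validity diagonal entry against its comparison values:
TA (methods 1·2): 0.44 vs {0.36, 0.45} → fail.
TB (methods 1·2): 0.56 vs {0.36, 0.45} → pass.
1 of 2 fail.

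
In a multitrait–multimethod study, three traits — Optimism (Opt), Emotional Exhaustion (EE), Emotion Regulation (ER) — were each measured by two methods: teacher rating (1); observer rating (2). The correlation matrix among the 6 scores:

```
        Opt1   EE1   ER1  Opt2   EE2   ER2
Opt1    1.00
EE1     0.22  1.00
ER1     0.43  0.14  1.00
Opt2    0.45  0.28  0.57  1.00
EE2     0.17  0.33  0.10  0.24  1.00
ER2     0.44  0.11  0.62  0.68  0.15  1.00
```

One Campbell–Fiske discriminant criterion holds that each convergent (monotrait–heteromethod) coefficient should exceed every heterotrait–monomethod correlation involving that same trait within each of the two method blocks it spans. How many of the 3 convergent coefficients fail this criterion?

Checking each validity diagonal entry against its comparison values:
Opt (methods 1·2): 0.45 vs {0.22, 0.24, 0.43, 0.68} → fail.
EE (methods 1·2): 0.33 vs {0.22, 0.24, 0.14, 0.15} → pass.
ER (methods 1·2): 0.62 vs {0.43, 0.68, 0.14, 0.15} → fail.
2 of 3 fail.

2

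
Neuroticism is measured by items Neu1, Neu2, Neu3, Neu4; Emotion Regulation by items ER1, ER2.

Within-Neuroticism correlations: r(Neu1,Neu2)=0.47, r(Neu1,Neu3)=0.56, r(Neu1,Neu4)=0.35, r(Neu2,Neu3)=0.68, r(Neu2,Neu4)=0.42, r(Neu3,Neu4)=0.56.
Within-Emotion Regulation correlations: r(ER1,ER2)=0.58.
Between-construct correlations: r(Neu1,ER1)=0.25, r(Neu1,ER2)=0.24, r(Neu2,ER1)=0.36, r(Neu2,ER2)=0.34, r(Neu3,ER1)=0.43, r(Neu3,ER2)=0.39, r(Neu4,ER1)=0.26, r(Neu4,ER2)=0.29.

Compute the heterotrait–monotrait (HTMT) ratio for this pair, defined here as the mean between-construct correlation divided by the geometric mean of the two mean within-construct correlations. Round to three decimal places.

0.590

Mean between = 2.56/8 = 0.3200.
Mean within-Neu = 3.04/6 = 0.5067; mean within-ER = 0.58/1 = 0.5800.
Geometric mean = √(0.5067 × 0.5800) = 0.5421.
HTMT = 0.3200 / 0.5421 = 0.590.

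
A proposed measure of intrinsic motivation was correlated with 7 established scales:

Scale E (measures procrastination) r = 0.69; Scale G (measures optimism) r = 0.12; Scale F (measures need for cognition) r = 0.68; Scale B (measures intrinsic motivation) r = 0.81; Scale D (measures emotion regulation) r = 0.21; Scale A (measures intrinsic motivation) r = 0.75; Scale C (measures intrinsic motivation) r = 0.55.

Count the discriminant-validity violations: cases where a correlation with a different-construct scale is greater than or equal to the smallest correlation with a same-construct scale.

Convergent (same construct = intrinsic motivation): Scale B, Scale A, Scale C.
Smallest convergent = 0.55. Discriminant values: 0.69, 0.12, 0.68, 0.21; count ≥ 0.55 → 2.

2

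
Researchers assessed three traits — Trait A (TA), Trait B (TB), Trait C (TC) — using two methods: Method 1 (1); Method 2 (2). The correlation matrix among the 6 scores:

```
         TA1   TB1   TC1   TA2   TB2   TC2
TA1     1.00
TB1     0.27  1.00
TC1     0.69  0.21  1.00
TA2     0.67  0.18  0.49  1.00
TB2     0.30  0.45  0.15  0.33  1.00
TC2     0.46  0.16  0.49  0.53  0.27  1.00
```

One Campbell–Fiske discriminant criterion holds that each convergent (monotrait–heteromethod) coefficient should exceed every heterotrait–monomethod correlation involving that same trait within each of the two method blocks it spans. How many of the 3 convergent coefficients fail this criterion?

2

Convergent coefficients and their comparison sets:
TA (methods 1·2): 0.67 vs {0.27, 0.33, 0.69, 0.53} → fail.
TB (methods 1·2): 0.45 vs {0.27, 0.33, 0.21, 0.27} → pass.
TC (methods 1·2): 0.49 vs {0.69, 0.53, 0.21, 0.27} → fail.
2 of 3 fail.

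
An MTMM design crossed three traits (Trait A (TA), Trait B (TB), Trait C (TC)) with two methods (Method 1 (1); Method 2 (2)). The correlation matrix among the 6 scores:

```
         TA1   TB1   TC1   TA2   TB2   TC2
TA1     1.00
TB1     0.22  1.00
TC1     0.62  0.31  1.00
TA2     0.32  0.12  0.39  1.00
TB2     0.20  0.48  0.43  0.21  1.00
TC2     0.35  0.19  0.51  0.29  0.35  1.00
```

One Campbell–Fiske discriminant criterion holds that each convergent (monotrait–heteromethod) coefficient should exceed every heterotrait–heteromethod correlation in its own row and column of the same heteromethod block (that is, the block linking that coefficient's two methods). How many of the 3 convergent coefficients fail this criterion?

Checking each validity diagonal entry against its comparison values:
TA (methods 1·2): 0.32 vs {0.20, 0.12, 0.35, 0.39} → fail.
TB (methods 1·2): 0.48 vs {0.12, 0.20, 0.19, 0.43} → pass.
TC (methods 1·2): 0.51 vs {0.39, 0.35, 0.43, 0.19} → pass.
1 of 3 fail.

1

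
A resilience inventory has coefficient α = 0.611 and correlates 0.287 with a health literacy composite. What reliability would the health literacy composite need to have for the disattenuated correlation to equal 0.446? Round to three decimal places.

0.678

r_true = r_obs / √(r_xx · r_yy) ⇒ 0.446 = 0.287 / √(0.611 · r_yy).
√(0.611 · r_yy) = 0.287 / 0.446 = 0.6435; 0.611 · r_yy = 0.4141; r_yy = 0.4141 / 0.611 ≈ 0.678.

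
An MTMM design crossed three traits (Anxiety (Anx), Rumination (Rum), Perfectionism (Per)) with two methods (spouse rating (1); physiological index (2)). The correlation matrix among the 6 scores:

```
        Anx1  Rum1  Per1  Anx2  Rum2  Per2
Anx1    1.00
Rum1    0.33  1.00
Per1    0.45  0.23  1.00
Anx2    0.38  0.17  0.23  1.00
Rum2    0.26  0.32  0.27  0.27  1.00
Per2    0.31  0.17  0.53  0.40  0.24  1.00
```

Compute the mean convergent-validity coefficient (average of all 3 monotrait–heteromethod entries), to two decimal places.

Convergent values: 0.38, 0.32, 0.53; mean = 1.23/3 = 0.41.

0.41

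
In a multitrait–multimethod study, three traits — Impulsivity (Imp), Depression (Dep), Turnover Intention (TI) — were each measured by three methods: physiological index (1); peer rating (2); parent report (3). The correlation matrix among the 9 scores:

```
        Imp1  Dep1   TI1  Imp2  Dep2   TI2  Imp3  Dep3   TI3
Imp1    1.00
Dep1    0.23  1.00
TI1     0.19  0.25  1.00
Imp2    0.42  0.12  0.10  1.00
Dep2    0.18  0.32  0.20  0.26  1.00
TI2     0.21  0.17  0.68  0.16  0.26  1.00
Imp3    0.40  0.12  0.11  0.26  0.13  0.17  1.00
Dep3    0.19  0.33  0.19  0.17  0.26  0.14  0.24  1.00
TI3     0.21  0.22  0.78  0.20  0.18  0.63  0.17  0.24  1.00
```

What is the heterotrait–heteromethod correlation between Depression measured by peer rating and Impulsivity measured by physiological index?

0.18

Different traits and methods: r(Dep2, Imp1) = 0.18.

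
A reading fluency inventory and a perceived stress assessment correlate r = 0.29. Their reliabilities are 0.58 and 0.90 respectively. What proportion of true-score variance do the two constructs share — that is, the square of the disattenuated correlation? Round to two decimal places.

Disattenuated r = 0.29 / √(0.58 × 0.90) = 0.29 / 0.7225 = 0.4014.
Shared true-score variance = 0.4014² = 0.1611 ≈ 0.16.

0.16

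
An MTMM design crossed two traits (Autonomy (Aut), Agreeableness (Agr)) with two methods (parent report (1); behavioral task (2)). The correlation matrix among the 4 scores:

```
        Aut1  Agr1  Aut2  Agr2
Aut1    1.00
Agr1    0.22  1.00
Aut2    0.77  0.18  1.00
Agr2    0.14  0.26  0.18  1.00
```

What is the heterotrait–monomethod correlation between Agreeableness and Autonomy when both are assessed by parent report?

0.22

Different traits, same method: r(Agr1, Aut1) = 0.22.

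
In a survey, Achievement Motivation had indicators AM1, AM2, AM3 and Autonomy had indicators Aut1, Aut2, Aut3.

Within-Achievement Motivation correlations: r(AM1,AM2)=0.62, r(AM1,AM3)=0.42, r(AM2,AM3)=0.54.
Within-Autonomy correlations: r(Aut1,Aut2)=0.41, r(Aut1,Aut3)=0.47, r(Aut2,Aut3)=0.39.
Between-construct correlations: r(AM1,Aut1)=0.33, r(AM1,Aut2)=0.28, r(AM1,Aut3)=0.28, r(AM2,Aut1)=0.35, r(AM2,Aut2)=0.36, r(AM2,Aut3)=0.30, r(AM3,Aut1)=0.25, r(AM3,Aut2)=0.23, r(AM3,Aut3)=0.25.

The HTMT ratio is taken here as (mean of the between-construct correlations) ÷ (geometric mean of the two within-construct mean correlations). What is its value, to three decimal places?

0.619

Between-construct mean = 2.63/9 = 0.2922.
Mean within-AM = 1.58/3 = 0.5267; mean within-Aut = 1.27/3 = 0.4233.
Geometric mean = √(0.5267 × 0.4233) = 0.4722.
HTMT = 0.2922 / 0.4722 = 0.619.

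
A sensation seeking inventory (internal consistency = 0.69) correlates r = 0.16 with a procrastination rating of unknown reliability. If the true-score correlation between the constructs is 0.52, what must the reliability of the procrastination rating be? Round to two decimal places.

0.14

r_true = r_obs / √(r_xx · r_yy) ⇒ 0.52 = 0.16 / √(0.69 · r_yy).
√(0.69 · r_yy) = 0.16 / 0.52 = 0.3077; 0.69 · r_yy = 0.0947; r_yy = 0.0947 / 0.69 ≈ 0.14.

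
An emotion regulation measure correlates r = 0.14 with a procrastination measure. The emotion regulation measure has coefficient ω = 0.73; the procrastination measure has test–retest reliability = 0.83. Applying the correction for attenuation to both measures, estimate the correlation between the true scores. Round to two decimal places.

0.18

r_true = r_obs / √(r_xx · r_yy) = 0.14 / √(0.73 × 0.83) = 0.14 / √0.6059 = 0.14 / 0.7784 ≈ 0.18.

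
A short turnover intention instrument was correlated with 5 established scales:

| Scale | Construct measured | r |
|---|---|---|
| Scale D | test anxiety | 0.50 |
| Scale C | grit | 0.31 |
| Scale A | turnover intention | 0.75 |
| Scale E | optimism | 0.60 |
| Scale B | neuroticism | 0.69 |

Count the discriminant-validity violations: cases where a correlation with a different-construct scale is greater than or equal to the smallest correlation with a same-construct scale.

0

Convergent (same construct = turnover intention): Scale A.
Smallest convergent = 0.75. Discriminant values: 0.50, 0.31, 0.60, 0.69; count ≥ 0.75 → 0.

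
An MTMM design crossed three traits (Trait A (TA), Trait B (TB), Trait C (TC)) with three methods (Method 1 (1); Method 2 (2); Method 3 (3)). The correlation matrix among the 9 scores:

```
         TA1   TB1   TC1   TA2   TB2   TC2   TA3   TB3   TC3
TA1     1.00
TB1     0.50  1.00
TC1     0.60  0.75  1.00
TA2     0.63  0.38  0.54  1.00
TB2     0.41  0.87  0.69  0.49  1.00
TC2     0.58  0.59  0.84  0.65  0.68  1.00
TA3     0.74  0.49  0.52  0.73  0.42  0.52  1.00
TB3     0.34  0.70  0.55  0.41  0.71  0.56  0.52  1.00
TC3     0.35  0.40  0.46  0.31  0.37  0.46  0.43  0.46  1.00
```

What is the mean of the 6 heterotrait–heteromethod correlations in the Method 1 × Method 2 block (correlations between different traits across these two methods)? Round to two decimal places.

HTHM values (method 1 × method 2): 0.41, 0.58, 0.38, 0.59, 0.54, 0.69; mean = 3.19/6 = 0.53.

0.53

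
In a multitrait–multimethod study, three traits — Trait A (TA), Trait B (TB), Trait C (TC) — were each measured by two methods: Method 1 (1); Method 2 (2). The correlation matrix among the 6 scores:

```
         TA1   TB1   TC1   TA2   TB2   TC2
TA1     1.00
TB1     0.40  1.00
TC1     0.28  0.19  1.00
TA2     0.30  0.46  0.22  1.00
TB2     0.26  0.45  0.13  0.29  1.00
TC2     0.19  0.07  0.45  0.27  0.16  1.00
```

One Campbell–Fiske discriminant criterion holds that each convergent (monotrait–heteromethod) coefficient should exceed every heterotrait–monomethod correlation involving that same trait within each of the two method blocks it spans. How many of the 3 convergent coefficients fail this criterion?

Convergent coefficients and their comparison sets:
TA (methods 1·2): 0.30 vs {0.40, 0.29, 0.28, 0.27} → fail.
TB (methods 1·2): 0.45 vs {0.40, 0.29, 0.19, 0.16} → pass.
TC (methods 1·2): 0.45 vs {0.28, 0.27, 0.19, 0.16} → pass.
1 of 3 fail.

1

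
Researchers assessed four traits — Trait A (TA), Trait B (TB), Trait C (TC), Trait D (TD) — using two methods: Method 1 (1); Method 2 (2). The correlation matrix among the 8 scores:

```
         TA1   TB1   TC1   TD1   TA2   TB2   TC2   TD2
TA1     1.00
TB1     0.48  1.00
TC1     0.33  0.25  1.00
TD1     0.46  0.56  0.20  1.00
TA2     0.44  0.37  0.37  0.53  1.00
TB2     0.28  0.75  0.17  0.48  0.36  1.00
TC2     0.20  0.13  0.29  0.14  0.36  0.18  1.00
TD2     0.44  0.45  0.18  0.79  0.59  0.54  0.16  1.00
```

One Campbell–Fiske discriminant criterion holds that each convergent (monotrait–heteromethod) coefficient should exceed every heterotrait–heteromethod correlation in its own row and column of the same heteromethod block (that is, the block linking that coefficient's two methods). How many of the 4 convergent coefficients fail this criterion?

2

Each convergent coefficient versus the relevant comparison correlations:
TA (methods 1·2): 0.44 vs {0.28, 0.37, 0.20, 0.37, 0.44, 0.53} → fail.
TB (methods 1·2): 0.75 vs {0.37, 0.28, 0.13, 0.17, 0.45, 0.48} → pass.
TC (methods 1·2): 0.29 vs {0.37, 0.20, 0.17, 0.13, 0.18, 0.14} → fail.
TD (methods 1·2): 0.79 vs {0.53, 0.44, 0.48, 0.45, 0.14, 0.18} → pass.
2 of 4 fail.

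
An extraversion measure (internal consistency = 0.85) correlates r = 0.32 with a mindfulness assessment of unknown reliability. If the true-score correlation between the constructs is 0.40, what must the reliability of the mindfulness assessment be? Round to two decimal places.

r_true = r_obs / √(r_xx · r_yy) ⇒ 0.40 = 0.32 / √(0.85 · r_yy).
√(0.85 · r_yy) = 0.32 / 0.40 = 0.8000; 0.85 · r_yy = 0.6400; r_yy = 0.6400 / 0.85 ≈ 0.75.

0.75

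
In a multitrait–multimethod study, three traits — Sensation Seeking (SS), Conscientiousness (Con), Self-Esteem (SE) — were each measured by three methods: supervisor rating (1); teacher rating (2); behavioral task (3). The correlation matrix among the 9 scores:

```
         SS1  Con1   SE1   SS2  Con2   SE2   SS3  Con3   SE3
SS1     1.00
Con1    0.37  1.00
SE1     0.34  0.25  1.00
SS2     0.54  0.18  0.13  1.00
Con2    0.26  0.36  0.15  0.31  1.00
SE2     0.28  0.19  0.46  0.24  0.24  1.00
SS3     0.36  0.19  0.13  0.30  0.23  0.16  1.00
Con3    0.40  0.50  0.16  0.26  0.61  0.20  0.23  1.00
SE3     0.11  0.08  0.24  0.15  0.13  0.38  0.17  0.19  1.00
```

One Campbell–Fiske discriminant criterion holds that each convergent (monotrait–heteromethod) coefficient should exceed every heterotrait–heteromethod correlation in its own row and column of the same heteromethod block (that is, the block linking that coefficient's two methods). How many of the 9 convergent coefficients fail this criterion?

Convergent coefficients and their comparison sets:
SS (methods 1·2): 0.54 vs {0.26, 0.18, 0.28, 0.13} → pass.
SS (methods 1·3): 0.36 vs {0.40, 0.19, 0.11, 0.13} → fail.
SS (methods 2·3): 0.30 vs {0.26, 0.23, 0.15, 0.16} → pass.
Con (methods 1·2): 0.36 vs {0.18, 0.26, 0.19, 0.15} → pass.
Con (methods 1·3): 0.50 vs {0.19, 0.40, 0.08, 0.16} → pass.
Con (methods 2·3): 0.61 vs {0.23, 0.26, 0.13, 0.20} → pass.
SE (methods 1·2): 0.46 vs {0.13, 0.28, 0.15, 0.19} → pass.
SE (methods 1·3): 0.24 vs {0.13, 0.11, 0.16, 0.08} → pass.
SE (methods 2·3): 0.38 vs {0.16, 0.15, 0.20, 0.13} → pass.
1 of 9 fail.

1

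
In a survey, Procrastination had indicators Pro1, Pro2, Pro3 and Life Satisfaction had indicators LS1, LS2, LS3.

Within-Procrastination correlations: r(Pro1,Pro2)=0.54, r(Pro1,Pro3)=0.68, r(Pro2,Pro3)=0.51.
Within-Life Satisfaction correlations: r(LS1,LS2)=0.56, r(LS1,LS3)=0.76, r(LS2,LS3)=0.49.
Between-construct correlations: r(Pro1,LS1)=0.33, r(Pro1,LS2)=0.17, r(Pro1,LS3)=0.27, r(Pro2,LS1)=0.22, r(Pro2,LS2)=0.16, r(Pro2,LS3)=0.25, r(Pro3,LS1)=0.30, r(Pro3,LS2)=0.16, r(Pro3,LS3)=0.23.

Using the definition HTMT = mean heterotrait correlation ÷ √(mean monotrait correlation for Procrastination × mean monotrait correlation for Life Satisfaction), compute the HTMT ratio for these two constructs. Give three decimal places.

0.394

Mean heterotrait r = 2.09/9 = 0.2322.
Mean within-Pro = 1.73/3 = 0.5767; mean within-LS = 1.81/3 = 0.6033.
Geometric mean = √(0.5767 × 0.6033) = 0.5899.
HTMT = 0.2322 / 0.5899 = 0.394.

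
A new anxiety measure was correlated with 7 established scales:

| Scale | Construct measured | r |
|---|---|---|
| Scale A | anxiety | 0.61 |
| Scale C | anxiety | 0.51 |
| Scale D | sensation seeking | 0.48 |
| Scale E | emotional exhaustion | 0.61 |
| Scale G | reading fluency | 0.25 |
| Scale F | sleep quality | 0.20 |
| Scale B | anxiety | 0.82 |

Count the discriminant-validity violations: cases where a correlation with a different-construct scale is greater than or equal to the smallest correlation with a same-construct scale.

1

Convergent (same construct = anxiety): Scale A, Scale C, Scale B.
Smallest convergent = 0.51. Discriminant values: 0.48, 0.61, 0.25, 0.20; count ≥ 0.51 → 1.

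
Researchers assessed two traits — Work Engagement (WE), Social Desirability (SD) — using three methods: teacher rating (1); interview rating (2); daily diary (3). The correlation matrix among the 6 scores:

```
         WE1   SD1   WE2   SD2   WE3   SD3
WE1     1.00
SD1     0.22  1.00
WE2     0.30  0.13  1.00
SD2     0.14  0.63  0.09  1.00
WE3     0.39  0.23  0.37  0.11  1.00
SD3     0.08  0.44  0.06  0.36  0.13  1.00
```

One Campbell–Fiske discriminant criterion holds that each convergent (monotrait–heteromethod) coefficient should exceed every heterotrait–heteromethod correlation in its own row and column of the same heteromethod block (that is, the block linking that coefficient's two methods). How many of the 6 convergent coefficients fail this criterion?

Checking each validity diagonal entry against its comparison values:
WE (methods 1·2): 0.30 vs {0.14, 0.13} → pass.
WE (methods 1·3): 0.39 vs {0.08, 0.23} → pass.
WE (methods 2·3): 0.37 vs {0.06, 0.11} → pass.
SD (methods 1·2): 0.63 vs {0.13, 0.14} → pass.
SD (methods 1·3): 0.44 vs {0.23, 0.08} → pass.
SD (methods 2·3): 0.36 vs {0.11, 0.06} → pass.
0 of 6 fail.

0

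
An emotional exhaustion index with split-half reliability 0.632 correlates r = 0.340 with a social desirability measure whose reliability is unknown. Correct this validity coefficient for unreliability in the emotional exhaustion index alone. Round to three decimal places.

0.428

Single correction: r_c = r_obs / √r_xx = 0.340 / √0.632 = 0.340 / 0.7950 ≈ 0.428.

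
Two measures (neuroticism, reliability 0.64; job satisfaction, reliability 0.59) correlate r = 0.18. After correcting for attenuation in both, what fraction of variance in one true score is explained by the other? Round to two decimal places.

Disattenuated r = 0.18 / √(0.64 × 0.59) = 0.18 / 0.6145 = 0.2929.
Shared true-score variance = 0.2929² = 0.0858 ≈ 0.09.

0.09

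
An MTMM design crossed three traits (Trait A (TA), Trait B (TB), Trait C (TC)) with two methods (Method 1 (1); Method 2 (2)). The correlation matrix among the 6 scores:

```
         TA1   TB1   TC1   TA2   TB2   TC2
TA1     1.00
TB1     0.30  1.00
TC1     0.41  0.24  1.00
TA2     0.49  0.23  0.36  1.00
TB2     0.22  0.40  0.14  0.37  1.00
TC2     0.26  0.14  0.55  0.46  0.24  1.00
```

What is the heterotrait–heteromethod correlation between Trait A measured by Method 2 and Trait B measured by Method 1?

Different traits and methods: r(TA2, TB1) = 0.23.

0.23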